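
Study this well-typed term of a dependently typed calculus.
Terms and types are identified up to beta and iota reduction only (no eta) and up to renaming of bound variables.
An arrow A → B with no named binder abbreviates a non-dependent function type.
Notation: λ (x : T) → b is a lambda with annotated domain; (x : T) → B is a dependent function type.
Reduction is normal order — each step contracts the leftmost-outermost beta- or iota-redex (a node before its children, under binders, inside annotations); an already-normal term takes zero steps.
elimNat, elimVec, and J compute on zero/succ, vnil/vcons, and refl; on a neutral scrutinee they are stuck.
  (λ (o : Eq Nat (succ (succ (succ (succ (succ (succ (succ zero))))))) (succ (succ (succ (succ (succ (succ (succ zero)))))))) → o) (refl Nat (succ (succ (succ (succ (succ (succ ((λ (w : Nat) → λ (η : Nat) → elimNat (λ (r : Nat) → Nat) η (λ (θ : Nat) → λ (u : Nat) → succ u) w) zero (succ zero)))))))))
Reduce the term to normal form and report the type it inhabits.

normal form:
  refl Nat (succ (succ (succ (succ (succ (succ (succ zero)))))))
inferred type:
  Eq Nat (succ (succ (succ (succ (succ (succ (succ zero))))))) (succ (succ (succ (succ (succ (succ (succ zero)))))))
observation: contracting a beta-redex first, the term normalizes in 4 steps.


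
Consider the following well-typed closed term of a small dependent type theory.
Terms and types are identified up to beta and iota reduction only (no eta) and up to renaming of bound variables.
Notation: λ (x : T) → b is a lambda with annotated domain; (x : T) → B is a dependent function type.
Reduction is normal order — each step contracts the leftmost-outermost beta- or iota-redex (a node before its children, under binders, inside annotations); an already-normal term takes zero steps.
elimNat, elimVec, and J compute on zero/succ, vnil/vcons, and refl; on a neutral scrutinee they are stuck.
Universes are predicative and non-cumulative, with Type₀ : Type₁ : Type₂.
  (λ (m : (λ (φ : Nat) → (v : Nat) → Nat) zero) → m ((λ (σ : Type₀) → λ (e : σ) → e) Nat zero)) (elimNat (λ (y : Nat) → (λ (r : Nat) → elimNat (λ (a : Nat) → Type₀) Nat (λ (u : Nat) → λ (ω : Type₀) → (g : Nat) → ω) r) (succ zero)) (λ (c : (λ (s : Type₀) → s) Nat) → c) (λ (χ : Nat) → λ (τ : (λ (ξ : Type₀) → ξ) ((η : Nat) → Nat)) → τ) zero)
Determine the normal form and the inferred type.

reduced normal form:
  zero
inferred type:
  Nat


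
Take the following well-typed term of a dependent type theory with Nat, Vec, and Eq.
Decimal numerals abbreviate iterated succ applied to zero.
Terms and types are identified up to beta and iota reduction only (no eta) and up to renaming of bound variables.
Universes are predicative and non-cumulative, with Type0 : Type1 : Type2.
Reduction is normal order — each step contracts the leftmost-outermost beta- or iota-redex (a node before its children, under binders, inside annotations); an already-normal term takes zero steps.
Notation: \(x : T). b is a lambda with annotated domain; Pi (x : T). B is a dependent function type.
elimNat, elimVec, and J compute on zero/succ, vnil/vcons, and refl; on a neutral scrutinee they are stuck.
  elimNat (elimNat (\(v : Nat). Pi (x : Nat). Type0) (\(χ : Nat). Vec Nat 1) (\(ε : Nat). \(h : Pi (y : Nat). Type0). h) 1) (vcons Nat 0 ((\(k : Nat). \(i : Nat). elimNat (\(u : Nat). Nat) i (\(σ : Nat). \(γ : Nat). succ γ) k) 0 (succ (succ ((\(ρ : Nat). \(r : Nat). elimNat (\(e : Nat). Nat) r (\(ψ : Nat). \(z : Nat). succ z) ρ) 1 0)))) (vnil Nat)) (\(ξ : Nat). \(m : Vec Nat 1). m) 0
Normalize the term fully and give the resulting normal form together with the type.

resulting normal form:
  vcons Nat 0 3 (vnil Nat)
the term's type:
  Vec Nat 1
observation: contracting an elimNat iota-redex first, the term normalizes in 10 steps.


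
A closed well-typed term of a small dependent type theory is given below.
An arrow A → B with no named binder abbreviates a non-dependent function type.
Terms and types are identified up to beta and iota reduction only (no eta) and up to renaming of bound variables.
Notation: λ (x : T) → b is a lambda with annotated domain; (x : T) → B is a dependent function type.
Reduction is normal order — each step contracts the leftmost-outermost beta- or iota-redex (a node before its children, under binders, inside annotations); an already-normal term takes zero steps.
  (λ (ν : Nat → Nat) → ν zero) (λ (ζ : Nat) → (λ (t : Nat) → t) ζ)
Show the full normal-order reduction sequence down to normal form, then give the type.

reduction (normal order):
  (λ (ν : Nat → Nat) → ν zero) (λ (ζ : Nat) → (λ (t : Nat) → t) ζ)
  ~> (λ (ν : Nat) → (λ (ζ : Nat) → ζ) ν) zero
  ~> (λ (ν : Nat) → ν) zero
  ~> zero
inferred type:
  Nat


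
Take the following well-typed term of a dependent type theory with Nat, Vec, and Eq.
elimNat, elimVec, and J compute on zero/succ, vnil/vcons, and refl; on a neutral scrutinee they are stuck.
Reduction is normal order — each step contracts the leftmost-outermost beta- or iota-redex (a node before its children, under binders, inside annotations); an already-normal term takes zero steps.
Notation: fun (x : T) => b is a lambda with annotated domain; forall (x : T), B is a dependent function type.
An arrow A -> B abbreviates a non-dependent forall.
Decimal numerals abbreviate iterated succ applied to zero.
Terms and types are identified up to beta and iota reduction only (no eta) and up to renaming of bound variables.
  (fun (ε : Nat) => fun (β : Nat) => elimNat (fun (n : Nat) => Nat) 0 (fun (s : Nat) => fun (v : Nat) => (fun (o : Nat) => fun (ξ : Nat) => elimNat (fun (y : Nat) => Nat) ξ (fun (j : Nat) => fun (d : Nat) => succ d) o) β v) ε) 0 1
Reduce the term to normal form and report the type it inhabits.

reduced normal form:
  0
the term's type:
  Nat
observation: reduction starts at a beta-redex, and 3 normal-order steps reach the normal form.


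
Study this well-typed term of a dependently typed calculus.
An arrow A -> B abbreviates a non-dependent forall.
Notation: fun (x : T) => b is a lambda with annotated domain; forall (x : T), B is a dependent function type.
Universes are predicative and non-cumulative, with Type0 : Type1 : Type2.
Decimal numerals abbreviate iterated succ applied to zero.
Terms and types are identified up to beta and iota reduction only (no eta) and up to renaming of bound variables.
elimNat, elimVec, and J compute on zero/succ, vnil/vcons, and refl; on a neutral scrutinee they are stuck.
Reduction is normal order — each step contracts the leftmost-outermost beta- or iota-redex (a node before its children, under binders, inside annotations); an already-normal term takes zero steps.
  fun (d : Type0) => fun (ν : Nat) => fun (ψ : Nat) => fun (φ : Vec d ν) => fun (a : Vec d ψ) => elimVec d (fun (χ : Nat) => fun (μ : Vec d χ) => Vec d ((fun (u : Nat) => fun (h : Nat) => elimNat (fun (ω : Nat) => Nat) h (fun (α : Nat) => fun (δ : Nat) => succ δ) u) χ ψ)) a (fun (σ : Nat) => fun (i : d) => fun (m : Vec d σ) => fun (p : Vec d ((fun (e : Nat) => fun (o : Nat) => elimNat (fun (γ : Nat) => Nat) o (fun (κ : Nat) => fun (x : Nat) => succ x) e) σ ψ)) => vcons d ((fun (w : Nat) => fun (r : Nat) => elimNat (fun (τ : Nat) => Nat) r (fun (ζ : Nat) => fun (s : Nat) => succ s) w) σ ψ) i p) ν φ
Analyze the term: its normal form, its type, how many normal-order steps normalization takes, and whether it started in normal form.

resulting normal form:
  fun (d : Type0) => fun (ν : Nat) => fun (ψ : Nat) => fun (φ : Vec d ν) => fun (a : Vec d ψ) => elimVec d (fun (χ : Nat) => fun (μ : Vec d χ) => Vec d (elimNat (fun (u : Nat) => Nat) ψ (fun (h : Nat) => fun (ω : Nat) => succ ω) χ)) a (fun (α : Nat) => fun (δ : d) => fun (σ : Vec d α) => fun (i : Vec d (elimNat (fun (m : Nat) => Nat) ψ (fun (p : Nat) => fun (e : Nat) => succ e) α)) => vcons d (elimNat (fun (o : Nat) => Nat) ψ (fun (γ : Nat) => fun (κ : Nat) => succ κ) α) δ i) ν φ
inferred type:
  forall (d : Type0), forall (ν : Nat), forall (ψ : Nat), Vec d ν -> Vec d ψ -> Vec d (elimNat (fun (φ : Nat) => Nat) ψ (fun (a : Nat) => fun (χ : Nat) => succ χ) ν)
reduction steps (normal order): 6
already normal: no
first contracted redex: a beta-redex


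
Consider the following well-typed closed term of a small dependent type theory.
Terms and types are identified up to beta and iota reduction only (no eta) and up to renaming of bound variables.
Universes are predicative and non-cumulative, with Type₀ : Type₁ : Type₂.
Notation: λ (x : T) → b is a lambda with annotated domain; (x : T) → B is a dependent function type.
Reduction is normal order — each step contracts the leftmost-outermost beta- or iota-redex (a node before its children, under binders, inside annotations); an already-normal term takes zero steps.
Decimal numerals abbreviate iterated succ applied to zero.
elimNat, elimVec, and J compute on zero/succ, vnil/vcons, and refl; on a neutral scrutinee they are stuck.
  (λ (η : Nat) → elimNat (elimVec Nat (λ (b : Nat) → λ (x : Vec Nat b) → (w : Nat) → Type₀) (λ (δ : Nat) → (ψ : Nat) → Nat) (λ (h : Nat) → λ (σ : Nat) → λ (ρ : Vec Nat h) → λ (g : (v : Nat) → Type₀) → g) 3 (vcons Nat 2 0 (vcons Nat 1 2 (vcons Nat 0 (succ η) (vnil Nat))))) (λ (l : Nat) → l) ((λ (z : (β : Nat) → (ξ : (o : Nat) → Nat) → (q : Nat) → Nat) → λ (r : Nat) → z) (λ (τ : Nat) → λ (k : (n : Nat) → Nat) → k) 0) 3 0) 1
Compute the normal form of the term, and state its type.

reduced normal form:
  0
type:
  Nat
observation: 18 normal-order steps separate the term from its normal form.


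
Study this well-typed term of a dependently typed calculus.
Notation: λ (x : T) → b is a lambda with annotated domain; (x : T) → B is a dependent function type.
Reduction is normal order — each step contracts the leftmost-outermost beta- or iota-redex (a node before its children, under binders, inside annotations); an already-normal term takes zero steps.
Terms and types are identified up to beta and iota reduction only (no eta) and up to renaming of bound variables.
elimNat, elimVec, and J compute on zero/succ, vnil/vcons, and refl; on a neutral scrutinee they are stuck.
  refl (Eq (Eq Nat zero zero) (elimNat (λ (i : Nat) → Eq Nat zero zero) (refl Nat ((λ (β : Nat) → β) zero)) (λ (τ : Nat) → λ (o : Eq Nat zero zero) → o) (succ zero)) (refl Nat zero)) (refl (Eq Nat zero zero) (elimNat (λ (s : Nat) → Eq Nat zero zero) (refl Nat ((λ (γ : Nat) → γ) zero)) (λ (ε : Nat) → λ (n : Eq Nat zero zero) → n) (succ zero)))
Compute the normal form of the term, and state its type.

reduced normal form:
  refl (Eq (Eq Nat zero zero) (refl Nat zero) (refl Nat zero)) (refl (Eq Nat zero zero) (refl Nat zero))
inferred type:
  Eq (Eq (Eq Nat zero zero) (refl Nat zero) (refl Nat zero)) (refl (Eq Nat zero zero) (refl Nat zero)) (refl (Eq Nat zero zero) (refl Nat zero))
observation: the term reaches its normal form after 10 normal-order steps.


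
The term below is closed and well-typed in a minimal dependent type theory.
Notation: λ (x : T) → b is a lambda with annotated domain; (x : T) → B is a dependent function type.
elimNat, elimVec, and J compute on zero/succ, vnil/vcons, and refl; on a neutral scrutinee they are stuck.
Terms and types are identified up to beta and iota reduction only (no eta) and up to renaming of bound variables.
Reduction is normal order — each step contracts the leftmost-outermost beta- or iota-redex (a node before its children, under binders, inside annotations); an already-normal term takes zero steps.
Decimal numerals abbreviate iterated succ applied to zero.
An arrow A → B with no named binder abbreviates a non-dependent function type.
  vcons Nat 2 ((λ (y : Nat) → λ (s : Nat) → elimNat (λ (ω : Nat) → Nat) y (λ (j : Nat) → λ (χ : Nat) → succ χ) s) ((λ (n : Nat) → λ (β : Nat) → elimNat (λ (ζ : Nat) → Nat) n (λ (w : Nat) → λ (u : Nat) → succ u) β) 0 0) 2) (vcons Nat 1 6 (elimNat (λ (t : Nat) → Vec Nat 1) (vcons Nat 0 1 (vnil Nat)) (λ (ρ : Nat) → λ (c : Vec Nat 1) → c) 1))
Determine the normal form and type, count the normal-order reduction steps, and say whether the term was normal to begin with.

normal form:
  vcons Nat 2 2 (vcons Nat 1 6 (vcons Nat 0 1 (vnil Nat)))
inferred type:
  Vec Nat 3
normal-order step count: 16
already normal: no
first redex: a beta-redex


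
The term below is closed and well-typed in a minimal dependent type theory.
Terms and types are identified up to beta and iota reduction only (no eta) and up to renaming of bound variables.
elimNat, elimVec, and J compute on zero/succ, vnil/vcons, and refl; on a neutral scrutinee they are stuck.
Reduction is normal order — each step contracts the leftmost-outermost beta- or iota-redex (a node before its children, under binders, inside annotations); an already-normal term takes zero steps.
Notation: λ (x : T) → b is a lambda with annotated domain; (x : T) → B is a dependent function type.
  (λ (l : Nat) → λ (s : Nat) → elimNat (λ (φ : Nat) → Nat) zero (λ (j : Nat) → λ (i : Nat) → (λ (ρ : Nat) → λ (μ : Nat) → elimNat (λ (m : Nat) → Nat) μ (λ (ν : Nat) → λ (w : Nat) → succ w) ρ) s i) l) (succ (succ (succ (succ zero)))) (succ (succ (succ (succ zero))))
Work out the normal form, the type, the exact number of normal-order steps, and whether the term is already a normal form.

reduced normal form:
  succ (succ (succ (succ (succ (succ (succ (succ (succ (succ (succ (succ (succ (succ (succ (succ zero)))))))))))))))
the term's type:
  Nat
steps to reach normal form (normal order): 75
already normal: no
first contracted redex: a beta-redex


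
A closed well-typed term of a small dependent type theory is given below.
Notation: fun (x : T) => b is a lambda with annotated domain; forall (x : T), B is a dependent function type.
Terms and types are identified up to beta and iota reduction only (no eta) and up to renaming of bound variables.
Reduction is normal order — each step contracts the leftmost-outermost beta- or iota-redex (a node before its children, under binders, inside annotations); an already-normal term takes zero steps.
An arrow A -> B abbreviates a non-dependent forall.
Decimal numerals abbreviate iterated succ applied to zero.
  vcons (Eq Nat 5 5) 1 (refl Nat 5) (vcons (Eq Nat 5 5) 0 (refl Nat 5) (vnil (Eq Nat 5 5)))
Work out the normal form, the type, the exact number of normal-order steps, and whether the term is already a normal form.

reduced normal form:
  vcons (Eq Nat 5 5) 1 (refl Nat 5) (vcons (Eq Nat 5 5) 0 (refl Nat 5) (vnil (Eq Nat 5 5)))
the term's type:
  Vec (Eq Nat 5 5) 2
reduction steps (normal order): 0
term was already normal: yes


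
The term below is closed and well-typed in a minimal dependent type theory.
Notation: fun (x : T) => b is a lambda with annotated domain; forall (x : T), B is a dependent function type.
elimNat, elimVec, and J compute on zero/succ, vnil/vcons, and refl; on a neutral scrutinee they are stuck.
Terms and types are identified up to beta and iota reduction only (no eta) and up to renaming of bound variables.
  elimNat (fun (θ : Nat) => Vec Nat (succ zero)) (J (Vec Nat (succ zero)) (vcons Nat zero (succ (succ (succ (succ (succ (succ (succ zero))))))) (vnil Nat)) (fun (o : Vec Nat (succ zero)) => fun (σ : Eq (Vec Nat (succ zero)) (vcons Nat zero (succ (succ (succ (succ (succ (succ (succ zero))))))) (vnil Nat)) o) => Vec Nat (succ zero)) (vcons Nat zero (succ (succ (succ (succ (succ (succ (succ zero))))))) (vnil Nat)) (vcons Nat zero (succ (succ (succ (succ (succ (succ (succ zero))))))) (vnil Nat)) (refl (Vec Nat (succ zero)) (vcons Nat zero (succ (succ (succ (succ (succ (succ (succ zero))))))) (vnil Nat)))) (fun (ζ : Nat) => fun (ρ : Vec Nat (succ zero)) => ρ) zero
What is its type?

the term's type:
  Vec Nat (succ zero)


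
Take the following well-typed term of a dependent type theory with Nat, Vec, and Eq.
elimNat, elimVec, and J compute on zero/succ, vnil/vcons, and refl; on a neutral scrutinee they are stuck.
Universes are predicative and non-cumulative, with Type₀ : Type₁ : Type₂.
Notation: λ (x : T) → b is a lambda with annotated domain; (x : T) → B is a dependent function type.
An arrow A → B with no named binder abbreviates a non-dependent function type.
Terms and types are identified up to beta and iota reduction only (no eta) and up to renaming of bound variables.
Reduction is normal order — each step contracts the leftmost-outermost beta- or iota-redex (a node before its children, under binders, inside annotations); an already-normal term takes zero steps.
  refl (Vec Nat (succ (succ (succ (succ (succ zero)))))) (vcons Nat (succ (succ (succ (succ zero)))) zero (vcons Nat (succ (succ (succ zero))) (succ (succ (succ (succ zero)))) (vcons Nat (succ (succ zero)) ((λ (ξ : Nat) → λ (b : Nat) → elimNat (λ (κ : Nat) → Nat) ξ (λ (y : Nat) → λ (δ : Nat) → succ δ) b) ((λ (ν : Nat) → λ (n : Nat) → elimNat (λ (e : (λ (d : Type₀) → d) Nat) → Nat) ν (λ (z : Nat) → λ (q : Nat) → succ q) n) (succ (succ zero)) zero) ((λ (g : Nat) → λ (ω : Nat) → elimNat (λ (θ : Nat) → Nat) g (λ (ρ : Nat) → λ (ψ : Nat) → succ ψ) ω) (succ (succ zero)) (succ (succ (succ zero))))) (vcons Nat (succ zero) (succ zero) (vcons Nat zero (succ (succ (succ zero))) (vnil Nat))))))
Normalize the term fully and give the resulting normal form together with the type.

normal form:
  refl (Vec Nat (succ (succ (succ (succ (succ zero)))))) (vcons Nat (succ (succ (succ (succ zero)))) zero (vcons Nat (succ (succ (succ zero))) (succ (succ (succ (succ zero)))) (vcons Nat (succ (succ zero)) (succ (succ (succ (succ (succ (succ (succ zero))))))) (vcons Nat (succ zero) (succ zero) (vcons Nat zero (succ (succ (succ zero))) (vnil Nat))))))
the term's type:
  Eq (Vec Nat (succ (succ (succ (succ (succ zero)))))) (vcons Nat (succ (succ (succ (succ zero)))) zero (vcons Nat (succ (succ (succ zero))) (succ (succ (succ (succ zero)))) (vcons Nat (succ (succ zero)) (succ (succ (succ (succ (succ (succ (succ zero))))))) (vcons Nat (succ zero) (succ zero) (vcons Nat zero (succ (succ (succ zero))) (vnil Nat)))))) (vcons Nat (succ (succ (succ (succ zero)))) zero (vcons Nat (succ (succ (succ zero))) (succ (succ (succ (succ zero)))) (vcons Nat (succ (succ zero)) (succ (succ (succ (succ (succ (succ (succ zero))))))) (vcons Nat (succ zero) (succ zero) (vcons Nat zero (succ (succ (succ zero))) (vnil Nat))))))
observation: reduction starts at a beta-redex, and 33 normal-order steps reach the normal form.


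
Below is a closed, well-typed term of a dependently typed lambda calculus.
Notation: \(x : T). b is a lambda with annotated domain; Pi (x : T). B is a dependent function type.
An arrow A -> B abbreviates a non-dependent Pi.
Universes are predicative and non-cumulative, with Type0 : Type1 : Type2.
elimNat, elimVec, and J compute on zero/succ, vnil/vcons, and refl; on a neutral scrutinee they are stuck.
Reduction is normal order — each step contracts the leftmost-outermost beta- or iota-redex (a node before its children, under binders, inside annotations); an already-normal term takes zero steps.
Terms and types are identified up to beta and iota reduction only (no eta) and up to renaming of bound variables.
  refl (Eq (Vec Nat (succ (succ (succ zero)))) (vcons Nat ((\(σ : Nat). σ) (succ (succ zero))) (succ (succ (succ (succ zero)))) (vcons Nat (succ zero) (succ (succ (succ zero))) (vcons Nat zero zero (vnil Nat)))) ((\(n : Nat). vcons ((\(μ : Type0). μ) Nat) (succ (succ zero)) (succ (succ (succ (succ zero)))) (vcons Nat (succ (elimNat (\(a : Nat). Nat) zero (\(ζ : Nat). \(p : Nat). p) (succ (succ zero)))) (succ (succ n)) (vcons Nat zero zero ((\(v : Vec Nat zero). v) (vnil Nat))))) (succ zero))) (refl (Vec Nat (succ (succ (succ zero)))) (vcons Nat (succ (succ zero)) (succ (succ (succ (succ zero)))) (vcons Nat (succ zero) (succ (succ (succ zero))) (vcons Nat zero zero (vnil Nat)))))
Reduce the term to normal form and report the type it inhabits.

normal form:
  refl (Eq (Vec Nat (succ (succ (succ zero)))) (vcons Nat (succ (succ zero)) (succ (succ (succ (succ zero)))) (vcons Nat (succ zero) (succ (succ (succ zero))) (vcons Nat zero zero (vnil Nat)))) (vcons Nat (succ (succ zero)) (succ (succ (succ (succ zero)))) (vcons Nat (succ zero) (succ (succ (succ zero))) (vcons Nat zero zero (vnil Nat))))) (refl (Vec Nat (succ (succ (succ zero)))) (vcons Nat (succ (succ zero)) (succ (succ (succ (succ zero)))) (vcons Nat (succ zero) (succ (succ (succ zero))) (vcons Nat zero zero (vnil Nat)))))
the term's type:
  Eq (Eq (Vec Nat (succ (succ (succ zero)))) (vcons Nat (succ (succ zero)) (succ (succ (succ (succ zero)))) (vcons Nat (succ zero) (succ (succ (succ zero))) (vcons Nat zero zero (vnil Nat)))) (vcons Nat (succ (succ zero)) (succ (succ (succ (succ zero)))) (vcons Nat (succ zero) (succ (succ (succ zero))) (vcons Nat zero zero (vnil Nat))))) (refl (Vec Nat (succ (succ (succ zero)))) (vcons Nat (succ (succ zero)) (succ (succ (succ (succ zero)))) (vcons Nat (succ zero) (succ (succ (succ zero))) (vcons Nat zero zero (vnil Nat))))) (refl (Vec Nat (succ (succ (succ zero)))) (vcons Nat (succ (succ zero)) (succ (succ (succ (succ zero)))) (vcons Nat (succ zero) (succ (succ (succ zero))) (vcons Nat zero zero (vnil Nat)))))


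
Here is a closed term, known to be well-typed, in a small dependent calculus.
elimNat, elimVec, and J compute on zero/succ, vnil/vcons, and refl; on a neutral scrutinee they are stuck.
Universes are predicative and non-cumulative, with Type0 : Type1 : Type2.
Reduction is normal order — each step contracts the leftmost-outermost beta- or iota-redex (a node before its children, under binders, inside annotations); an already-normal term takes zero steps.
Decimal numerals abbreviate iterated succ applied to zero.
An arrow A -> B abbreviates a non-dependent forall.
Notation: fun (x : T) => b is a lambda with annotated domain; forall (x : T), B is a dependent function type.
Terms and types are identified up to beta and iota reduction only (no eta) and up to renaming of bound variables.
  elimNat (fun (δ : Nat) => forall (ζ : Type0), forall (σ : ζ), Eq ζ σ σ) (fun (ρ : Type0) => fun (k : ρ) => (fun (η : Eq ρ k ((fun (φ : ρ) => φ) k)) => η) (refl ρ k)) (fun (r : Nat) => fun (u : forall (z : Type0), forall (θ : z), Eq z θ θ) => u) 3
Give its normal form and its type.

normal form:
  fun (δ : Type0) => fun (ζ : δ) => refl δ ζ
type:
  forall (δ : Type0), forall (ζ : δ), Eq δ ζ ζ
observation: contracting an elimNat iota-redex first, the term normalizes in 11 steps.


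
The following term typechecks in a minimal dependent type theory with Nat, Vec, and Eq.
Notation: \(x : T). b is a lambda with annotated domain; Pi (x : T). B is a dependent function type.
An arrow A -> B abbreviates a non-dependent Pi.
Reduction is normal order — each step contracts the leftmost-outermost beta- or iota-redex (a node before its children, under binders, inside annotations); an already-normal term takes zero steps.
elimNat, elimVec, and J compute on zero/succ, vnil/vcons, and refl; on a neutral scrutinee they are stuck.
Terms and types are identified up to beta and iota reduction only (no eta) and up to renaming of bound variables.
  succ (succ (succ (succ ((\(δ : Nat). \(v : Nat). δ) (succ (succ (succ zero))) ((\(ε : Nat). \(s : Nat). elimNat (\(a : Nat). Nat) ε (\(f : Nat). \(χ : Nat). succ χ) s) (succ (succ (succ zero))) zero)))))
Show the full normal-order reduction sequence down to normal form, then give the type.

normal-order reduction:
  succ (succ (succ (succ ((\(δ : Nat). \(v : Nat). δ) (succ (succ (succ zero))) ((\(ε : Nat). \(s : Nat). elimNat (\(a : Nat). Nat) ε (\(f : Nat). \(χ : Nat). succ χ) s) (succ (succ (succ zero))) zero)))))
  ~> succ (succ (succ (succ ((\(δ : Nat). succ (succ (succ zero))) ((\(v : Nat). \(ε : Nat). elimNat (\(s : Nat). Nat) v (\(a : Nat). \(f : Nat). succ f) ε) (succ (succ (succ zero))) zero)))))
  ~> succ (succ (succ (succ (succ (succ (succ zero))))))
the term's type:
  Nat


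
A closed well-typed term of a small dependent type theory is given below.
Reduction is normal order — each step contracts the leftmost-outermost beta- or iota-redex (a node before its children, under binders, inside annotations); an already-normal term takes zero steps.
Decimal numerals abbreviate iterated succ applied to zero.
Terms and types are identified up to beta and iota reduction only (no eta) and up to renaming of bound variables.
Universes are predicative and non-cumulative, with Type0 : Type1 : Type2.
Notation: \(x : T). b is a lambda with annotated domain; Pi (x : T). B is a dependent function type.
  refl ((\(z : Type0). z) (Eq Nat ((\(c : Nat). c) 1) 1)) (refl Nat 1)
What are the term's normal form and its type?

resulting normal form:
  refl (Eq Nat 1 1) (refl Nat 1)
type:
  Eq (Eq Nat 1 1) (refl Nat 1) (refl Nat 1)
observation: normalization takes exactly 2 steps under the normal-order strategy.


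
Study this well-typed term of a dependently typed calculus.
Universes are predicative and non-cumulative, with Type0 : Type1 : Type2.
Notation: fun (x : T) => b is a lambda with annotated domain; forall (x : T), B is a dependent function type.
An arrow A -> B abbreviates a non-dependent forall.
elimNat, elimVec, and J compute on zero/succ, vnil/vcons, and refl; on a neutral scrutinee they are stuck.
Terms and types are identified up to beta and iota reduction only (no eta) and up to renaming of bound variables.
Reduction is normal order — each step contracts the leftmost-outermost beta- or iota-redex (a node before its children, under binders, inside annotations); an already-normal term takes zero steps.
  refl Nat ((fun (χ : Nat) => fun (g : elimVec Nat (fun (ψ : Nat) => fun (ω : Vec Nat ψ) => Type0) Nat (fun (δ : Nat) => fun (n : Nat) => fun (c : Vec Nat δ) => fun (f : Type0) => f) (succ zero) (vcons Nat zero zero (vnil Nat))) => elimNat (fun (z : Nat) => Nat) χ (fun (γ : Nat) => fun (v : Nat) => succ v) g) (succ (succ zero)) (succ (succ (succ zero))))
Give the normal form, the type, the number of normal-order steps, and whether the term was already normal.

normal form:
  refl Nat (succ (succ (succ (succ (succ zero)))))
inferred type:
  Eq Nat (succ (succ (succ (succ (succ zero))))) (succ (succ (succ (succ (succ zero)))))
reduction steps (normal order): 12
started in normal form: no
first contracted redex: a beta-redex


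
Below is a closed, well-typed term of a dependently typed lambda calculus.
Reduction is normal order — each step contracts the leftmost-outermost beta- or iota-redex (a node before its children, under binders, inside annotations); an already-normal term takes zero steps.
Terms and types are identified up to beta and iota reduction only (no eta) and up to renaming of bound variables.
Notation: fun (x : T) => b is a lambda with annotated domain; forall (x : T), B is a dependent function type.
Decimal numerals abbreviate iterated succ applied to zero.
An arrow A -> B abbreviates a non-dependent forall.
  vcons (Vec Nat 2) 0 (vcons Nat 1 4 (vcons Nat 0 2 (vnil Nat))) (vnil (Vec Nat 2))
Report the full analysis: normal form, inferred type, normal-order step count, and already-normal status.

normal form:
  vcons (Vec Nat 2) 0 (vcons Nat 1 4 (vcons Nat 0 2 (vnil Nat))) (vnil (Vec Nat 2))
inferred type:
  Vec (Vec Nat 2) 1
normal-order step count: 0
already normal: yes


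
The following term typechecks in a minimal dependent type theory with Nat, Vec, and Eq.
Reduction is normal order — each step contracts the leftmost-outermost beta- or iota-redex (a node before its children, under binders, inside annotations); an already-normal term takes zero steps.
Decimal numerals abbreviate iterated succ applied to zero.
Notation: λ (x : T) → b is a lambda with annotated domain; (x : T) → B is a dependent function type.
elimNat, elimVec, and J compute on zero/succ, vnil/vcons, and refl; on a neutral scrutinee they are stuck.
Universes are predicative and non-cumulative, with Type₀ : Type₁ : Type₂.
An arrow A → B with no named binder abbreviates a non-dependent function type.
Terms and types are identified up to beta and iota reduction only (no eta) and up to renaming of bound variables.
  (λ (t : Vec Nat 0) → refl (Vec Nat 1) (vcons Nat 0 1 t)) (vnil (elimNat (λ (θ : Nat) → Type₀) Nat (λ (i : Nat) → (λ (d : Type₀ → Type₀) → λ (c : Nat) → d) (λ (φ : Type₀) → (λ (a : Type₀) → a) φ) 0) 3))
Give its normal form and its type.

resulting normal form:
  refl (Vec Nat 1) (vcons Nat 0 1 (vnil Nat))
the term's type:
  Eq (Vec Nat 1) (vcons Nat 0 1 (vnil Nat)) (vcons Nat 0 1 (vnil Nat))
observation: 20 normal-order steps normalize the term, beginning with a beta-redex.


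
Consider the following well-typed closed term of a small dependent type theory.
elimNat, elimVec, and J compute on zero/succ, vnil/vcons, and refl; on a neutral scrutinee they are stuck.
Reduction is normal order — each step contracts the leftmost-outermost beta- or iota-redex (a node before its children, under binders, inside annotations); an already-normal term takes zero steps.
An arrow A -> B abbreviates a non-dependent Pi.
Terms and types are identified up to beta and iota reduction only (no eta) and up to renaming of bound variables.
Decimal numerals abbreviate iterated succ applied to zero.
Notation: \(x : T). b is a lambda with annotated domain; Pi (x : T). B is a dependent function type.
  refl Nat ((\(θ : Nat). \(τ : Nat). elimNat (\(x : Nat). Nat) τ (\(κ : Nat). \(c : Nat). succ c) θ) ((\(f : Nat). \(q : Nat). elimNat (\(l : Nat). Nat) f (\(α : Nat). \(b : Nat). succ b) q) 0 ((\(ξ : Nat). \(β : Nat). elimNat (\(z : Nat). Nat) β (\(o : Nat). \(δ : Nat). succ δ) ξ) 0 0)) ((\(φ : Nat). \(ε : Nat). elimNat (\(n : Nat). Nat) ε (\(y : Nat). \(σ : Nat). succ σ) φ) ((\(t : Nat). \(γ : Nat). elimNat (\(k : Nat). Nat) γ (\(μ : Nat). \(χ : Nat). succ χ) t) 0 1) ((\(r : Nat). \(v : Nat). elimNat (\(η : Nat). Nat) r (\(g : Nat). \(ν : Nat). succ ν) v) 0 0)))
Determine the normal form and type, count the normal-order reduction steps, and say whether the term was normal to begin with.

resulting normal form:
  refl Nat 1
the term's type:
  Eq Nat 1 1
reduction steps (normal order): 21
already normal: no
first redex: a beta-redex


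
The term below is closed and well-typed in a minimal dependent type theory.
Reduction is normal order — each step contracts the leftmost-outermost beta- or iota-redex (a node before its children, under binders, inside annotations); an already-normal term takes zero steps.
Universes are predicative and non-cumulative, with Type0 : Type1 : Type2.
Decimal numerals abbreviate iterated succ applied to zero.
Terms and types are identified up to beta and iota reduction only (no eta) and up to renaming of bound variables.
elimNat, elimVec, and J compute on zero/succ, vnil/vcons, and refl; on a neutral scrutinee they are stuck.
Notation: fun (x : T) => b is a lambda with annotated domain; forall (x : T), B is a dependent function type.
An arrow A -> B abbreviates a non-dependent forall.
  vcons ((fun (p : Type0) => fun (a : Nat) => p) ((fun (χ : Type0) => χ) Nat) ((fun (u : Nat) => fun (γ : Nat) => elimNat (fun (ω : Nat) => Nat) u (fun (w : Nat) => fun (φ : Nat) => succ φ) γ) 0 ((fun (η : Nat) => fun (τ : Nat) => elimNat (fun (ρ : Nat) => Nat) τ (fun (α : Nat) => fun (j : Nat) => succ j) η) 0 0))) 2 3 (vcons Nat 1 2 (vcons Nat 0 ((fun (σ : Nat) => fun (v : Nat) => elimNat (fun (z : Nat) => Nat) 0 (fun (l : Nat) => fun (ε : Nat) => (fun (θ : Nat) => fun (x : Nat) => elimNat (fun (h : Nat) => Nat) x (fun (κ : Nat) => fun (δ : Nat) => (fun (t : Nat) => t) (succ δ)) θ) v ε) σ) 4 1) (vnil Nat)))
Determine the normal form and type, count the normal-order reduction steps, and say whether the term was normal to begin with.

reduced normal form:
  vcons Nat 2 3 (vcons Nat 1 2 (vcons Nat 0 4 (vnil Nat)))
the term's type:
  Vec Nat 3
normal-order step count: 46
already normal: no
first contracted redex: a beta-redex


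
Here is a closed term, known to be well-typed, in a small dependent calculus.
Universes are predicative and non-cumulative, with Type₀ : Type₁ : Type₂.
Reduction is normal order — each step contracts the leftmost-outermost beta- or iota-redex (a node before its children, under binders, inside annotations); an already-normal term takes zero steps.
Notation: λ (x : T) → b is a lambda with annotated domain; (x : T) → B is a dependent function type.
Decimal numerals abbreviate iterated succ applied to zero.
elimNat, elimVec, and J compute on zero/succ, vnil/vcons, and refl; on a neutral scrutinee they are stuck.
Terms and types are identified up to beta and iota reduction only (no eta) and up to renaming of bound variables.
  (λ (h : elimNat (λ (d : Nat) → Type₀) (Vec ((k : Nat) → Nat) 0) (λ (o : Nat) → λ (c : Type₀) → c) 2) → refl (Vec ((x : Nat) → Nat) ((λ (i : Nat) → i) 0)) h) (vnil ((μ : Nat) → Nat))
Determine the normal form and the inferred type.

reduced normal form:
  refl (Vec ((h : Nat) → Nat) 0) (vnil ((d : Nat) → Nat))
inferred type:
  Eq (Vec ((h : Nat) → Nat) 0) (vnil ((d : Nat) → Nat)) (vnil ((k : Nat) → Nat))


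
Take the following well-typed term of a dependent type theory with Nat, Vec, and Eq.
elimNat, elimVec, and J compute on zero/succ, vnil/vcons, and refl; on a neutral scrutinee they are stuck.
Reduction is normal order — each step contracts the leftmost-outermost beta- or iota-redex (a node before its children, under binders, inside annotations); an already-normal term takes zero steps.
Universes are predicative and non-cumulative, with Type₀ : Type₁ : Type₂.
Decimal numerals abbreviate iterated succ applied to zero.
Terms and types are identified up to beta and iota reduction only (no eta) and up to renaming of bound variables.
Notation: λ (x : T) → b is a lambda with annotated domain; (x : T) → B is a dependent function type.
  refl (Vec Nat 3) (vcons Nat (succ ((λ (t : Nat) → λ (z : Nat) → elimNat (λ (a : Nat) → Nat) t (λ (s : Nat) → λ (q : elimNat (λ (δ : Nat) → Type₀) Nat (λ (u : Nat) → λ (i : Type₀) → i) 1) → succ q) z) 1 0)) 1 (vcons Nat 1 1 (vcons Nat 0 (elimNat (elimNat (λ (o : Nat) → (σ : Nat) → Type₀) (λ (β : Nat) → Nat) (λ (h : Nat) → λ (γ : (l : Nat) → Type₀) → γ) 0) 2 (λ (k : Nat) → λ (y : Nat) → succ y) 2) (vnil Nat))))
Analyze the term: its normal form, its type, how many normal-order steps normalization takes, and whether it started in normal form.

reduced normal form:
  refl (Vec Nat 3) (vcons Nat 2 1 (vcons Nat 1 1 (vcons Nat 0 4 (vnil Nat))))
inferred type:
  Eq (Vec Nat 3) (vcons Nat 2 1 (vcons Nat 1 1 (vcons Nat 0 4 (vnil Nat)))) (vcons Nat 2 1 (vcons Nat 1 1 (vcons Nat 0 4 (vnil Nat))))
steps to reach normal form (normal order): 10
term was already normal: no
first redex: a beta-redex


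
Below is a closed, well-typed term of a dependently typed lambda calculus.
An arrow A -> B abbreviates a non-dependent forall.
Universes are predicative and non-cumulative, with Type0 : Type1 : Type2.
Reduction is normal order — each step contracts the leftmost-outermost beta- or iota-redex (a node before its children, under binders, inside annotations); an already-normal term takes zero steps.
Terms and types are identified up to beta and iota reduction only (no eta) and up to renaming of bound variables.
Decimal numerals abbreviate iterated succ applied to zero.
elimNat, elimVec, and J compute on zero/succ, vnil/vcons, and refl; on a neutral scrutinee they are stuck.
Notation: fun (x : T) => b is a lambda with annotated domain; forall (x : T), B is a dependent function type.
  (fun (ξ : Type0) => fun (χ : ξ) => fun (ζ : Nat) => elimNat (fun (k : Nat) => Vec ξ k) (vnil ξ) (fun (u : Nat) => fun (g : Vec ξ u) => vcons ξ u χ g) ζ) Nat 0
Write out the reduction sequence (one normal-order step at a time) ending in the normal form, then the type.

reduction (normal order):
  (fun (ξ : Type0) => fun (χ : ξ) => fun (ζ : Nat) => elimNat (fun (k : Nat) => Vec ξ k) (vnil ξ) (fun (u : Nat) => fun (g : Vec ξ u) => vcons ξ u χ g) ζ) Nat 0
  ~> (fun (ξ : Nat) => fun (χ : Nat) => elimNat (fun (ζ : Nat) => Vec Nat ζ) (vnil Nat) (fun (k : Nat) => fun (u : Vec Nat k) => vcons Nat k ξ u) χ) 0
  ~> fun (ξ : Nat) => elimNat (fun (χ : Nat) => Vec Nat χ) (vnil Nat) (fun (ζ : Nat) => fun (k : Vec Nat ζ) => vcons Nat ζ 0 k) ξ
type:
  forall (ξ : Nat), Vec Nat ξ


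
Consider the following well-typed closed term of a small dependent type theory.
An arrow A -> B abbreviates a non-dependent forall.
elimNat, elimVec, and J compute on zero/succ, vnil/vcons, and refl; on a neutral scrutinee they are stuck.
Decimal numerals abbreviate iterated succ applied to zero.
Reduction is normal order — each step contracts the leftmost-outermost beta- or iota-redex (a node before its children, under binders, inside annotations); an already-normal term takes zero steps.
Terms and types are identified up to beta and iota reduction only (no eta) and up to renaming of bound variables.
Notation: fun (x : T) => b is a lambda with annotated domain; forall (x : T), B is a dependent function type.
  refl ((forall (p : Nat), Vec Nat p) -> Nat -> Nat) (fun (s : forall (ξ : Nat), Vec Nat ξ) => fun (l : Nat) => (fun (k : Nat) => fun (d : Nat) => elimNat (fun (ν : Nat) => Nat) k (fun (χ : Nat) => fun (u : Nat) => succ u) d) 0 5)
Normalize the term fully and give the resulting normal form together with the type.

resulting normal form:
  refl ((forall (p : Nat), Vec Nat p) -> Nat -> Nat) (fun (s : forall (ξ : Nat), Vec Nat ξ) => fun (l : Nat) => 5)
type:
  Eq ((forall (p : Nat), Vec Nat p) -> Nat -> Nat) (fun (s : forall (ξ : Nat), Vec Nat ξ) => fun (l : Nat) => 5) (fun (k : forall (d : Nat), Vec Nat d) => fun (ν : Nat) => 5)


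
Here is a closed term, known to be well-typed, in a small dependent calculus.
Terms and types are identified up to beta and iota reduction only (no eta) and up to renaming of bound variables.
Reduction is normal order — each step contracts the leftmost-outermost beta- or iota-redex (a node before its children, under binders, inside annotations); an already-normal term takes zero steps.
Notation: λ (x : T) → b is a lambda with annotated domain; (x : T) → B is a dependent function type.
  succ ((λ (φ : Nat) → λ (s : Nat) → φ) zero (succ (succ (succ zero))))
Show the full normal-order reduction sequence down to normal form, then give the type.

reduction (normal order):
  succ ((λ (φ : Nat) → λ (s : Nat) → φ) zero (succ (succ (succ zero))))
  ~> succ ((λ (φ : Nat) → zero) (succ (succ (succ zero))))
  ~> succ zero
the term's type:
  Nat


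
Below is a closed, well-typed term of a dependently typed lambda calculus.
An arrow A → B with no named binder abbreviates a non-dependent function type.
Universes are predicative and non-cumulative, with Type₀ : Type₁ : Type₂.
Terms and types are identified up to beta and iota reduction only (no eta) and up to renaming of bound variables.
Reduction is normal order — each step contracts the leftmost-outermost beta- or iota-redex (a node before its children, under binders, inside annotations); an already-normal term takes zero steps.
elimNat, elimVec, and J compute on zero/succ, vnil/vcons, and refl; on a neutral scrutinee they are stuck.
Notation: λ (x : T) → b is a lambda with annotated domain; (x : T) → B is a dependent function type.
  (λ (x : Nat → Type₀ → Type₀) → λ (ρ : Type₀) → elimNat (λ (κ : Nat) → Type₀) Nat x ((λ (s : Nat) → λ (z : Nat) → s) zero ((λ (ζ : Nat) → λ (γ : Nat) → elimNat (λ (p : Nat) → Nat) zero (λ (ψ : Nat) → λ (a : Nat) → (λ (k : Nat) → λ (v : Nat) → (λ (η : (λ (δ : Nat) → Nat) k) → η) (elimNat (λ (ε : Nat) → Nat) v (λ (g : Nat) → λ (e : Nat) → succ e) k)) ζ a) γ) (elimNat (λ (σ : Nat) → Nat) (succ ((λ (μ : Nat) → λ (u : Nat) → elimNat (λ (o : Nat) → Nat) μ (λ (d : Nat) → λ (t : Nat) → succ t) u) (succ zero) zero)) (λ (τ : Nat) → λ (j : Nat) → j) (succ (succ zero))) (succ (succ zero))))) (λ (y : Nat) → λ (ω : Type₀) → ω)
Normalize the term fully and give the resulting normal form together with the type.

normal form:
  λ (x : Type₀) → Nat
type:
  Type₀ → Type₀
observation: the first redex contracted is a beta-redex; the normal form is reached in 4 normal-order steps.
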